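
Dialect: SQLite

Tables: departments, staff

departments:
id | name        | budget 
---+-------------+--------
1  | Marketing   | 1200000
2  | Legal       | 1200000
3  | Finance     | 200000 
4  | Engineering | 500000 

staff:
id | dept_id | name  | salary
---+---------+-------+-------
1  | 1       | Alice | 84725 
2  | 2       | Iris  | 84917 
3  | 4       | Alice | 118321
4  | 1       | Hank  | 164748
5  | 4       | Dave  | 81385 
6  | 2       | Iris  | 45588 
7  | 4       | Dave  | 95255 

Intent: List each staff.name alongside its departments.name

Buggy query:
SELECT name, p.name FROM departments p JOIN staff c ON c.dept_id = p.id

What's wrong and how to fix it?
Bug: 'name' exists in both joined tables, so the database can't tell which one is meant

Fix: Qualify the column with its table alias (c.name)

Corrected query:
SELECT c.name, p.name FROM departments p JOIN staff c ON c.dept_id = p.id

Result:
name  | name       
------+------------
Alice | Marketing  
Iris  | Legal      
Alice | Engineering
Hank  | Marketing  
Dave  | Engineering
Iris  | Legal      
Dave  | Engineering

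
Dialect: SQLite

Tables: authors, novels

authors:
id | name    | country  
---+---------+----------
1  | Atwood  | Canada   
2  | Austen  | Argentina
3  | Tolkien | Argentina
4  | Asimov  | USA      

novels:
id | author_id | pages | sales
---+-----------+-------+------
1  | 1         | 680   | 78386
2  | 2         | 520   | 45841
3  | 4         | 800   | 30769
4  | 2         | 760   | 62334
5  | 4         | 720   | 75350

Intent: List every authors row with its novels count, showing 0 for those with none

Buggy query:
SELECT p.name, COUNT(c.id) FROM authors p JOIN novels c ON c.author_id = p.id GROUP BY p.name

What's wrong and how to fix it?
Bug: INNER JOIN drops authors rows that have no matching novels rows

Fix: Use LEFT JOIN so parents without children still appear (COUNT(c.id) gives 0)

Corrected query:
SELECT p.name, COUNT(c.id) FROM authors p LEFT JOIN novels c ON c.author_id = p.id GROUP BY p.name

Result:
name    | COUNT(c.id)
--------+------------
Asimov  | 2          
Atwood  | 1          
Austen  | 2          
Tolkien | 0          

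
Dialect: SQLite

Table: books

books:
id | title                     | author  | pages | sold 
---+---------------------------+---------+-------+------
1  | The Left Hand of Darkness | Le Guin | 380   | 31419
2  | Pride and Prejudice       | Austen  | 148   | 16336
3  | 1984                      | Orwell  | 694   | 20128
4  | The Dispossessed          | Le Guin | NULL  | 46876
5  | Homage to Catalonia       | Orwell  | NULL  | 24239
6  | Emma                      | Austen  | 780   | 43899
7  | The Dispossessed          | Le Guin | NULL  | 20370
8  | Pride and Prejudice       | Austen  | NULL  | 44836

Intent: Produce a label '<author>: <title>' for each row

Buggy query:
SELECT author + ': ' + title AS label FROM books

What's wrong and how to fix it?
Bug: '+' is numeric addition; on text columns SQLite converts them to 0 instead of concatenating

Fix: Use the || operator for string concatenation

Corrected query:
SELECT author || ': ' || title AS label FROM books

Result:
label                             
----------------------------------
Le Guin: The Left Hand of Darkness
Austen: Pride and Prejudice       
Orwell: 1984                      
Le Guin: The Dispossessed         
Orwell: Homage to Catalonia       
Austen: Emma                      
Le Guin: The Dispossessed         
Austen: Pride and Prejudice       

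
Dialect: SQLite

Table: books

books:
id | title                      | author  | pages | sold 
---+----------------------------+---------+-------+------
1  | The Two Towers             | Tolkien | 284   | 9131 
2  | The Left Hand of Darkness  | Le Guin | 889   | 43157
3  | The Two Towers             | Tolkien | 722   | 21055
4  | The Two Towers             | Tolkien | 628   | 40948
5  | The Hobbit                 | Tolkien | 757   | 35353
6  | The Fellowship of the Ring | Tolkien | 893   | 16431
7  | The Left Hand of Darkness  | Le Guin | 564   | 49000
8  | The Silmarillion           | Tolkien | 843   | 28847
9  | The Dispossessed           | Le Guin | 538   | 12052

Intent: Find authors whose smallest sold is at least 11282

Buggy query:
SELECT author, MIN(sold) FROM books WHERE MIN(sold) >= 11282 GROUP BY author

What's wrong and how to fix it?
Bug: Aggregates like MIN are computed per group after WHERE runs

Fix: Use HAVING for the per-group MIN condition

Corrected query:
SELECT author, MIN(sold) FROM books GROUP BY author HAVING MIN(sold) >= 11282

Result:
author  | MIN(sold)
--------+----------
Le Guin | 12052    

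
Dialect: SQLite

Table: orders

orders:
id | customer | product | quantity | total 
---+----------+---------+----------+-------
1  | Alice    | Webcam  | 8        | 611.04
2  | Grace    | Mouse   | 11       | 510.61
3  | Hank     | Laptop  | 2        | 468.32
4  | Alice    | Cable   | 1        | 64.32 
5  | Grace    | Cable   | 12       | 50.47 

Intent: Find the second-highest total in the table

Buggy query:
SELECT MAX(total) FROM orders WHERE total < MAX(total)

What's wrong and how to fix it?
Bug: MAX(total) on the right of the comparison is an aggregate-in-WHERE error

Fix: Put the inner MAX in a scalar subquery

Corrected query:
SELECT MAX(total) FROM orders WHERE total < (SELECT MAX(total) FROM orders)

Result:
MAX(total)
----------
510.61    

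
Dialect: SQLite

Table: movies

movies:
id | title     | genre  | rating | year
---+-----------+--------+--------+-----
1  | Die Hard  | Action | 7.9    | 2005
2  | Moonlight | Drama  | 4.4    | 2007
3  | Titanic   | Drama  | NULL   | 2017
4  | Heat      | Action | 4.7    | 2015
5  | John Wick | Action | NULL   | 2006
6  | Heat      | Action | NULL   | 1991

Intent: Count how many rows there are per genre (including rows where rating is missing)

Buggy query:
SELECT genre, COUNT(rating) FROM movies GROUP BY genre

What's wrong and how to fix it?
Bug: COUNT(column) counts non-NULL values only; rows with NULL rating aren't counted

Fix: Use COUNT(*) to count all rows regardless of NULL

Corrected query:
SELECT genre, COUNT(*) FROM movies GROUP BY genre

Result:
genre  | COUNT(*)
-------+---------
Action | 4       
Drama  | 2       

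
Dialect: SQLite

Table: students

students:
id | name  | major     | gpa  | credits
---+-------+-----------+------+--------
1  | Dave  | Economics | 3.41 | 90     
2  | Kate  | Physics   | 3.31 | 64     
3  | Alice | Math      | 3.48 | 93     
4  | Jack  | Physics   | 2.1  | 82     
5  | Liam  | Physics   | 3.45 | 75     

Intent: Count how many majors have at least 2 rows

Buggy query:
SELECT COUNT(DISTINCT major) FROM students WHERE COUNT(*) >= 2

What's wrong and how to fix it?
Bug: COUNT(*) cannot appear in WHERE; the per-group count doesn't exist yet

Fix: Group first with HAVING COUNT(*) >= 2, then COUNT the resulting groups

Corrected query:
SELECT COUNT(*) FROM (SELECT major FROM students GROUP BY major HAVING COUNT(*) >= 2)

Result:
COUNT(*)
--------
1       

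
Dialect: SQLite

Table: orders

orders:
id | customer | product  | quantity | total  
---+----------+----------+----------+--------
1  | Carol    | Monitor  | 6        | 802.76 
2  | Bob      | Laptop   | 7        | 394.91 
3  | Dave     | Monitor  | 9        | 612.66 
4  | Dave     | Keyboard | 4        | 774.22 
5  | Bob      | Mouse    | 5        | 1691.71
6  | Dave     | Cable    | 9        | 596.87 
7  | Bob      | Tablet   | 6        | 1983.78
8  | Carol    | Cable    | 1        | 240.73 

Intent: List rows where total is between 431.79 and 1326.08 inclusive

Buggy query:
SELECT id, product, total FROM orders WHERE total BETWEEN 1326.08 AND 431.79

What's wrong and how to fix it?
Bug: The bounds are reversed; BETWEEN a AND b requires a <= b to match anything

Fix: Write BETWEEN 431.79 AND 1326.08

Corrected query:
SELECT id, product, total FROM orders WHERE total BETWEEN 431.79 AND 1326.08

Result:
id | product  | total 
---+----------+-------
1  | Monitor  | 802.76
3  | Monitor  | 612.66
4  | Keyboard | 774.22
6  | Cable    | 596.87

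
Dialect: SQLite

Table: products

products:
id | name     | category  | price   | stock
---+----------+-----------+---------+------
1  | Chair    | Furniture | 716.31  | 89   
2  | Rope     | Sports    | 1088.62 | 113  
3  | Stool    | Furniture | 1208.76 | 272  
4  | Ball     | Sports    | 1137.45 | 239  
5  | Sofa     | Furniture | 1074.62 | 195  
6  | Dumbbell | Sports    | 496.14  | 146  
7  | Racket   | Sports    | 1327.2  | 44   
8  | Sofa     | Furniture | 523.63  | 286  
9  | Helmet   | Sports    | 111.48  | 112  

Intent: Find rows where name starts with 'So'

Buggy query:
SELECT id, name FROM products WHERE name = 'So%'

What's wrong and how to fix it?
Bug: Wildcards only work with LIKE; '=' treats '%' as a literal character

Fix: Use LIKE for wildcard pattern matching

Corrected query:
SELECT id, name FROM products WHERE name LIKE 'So%'

Result:
id | name
---+-----
5  | Sofa
8  | Sofa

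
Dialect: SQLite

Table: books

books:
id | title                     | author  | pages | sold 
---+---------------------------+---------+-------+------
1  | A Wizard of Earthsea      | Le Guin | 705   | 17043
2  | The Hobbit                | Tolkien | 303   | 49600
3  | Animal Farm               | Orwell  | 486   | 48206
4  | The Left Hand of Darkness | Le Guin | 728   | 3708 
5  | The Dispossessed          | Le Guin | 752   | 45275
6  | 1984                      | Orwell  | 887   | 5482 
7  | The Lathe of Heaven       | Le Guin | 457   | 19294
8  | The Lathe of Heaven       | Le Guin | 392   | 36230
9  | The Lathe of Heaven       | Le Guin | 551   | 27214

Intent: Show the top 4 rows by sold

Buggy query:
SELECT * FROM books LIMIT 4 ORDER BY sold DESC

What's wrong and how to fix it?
Bug: LIMIT must come after ORDER BY

Fix: Swap the clauses: ORDER BY first, then LIMIT

Corrected query:
SELECT * FROM books ORDER BY sold DESC LIMIT 4

Result:
id | title               | author  | pages | sold 
---+---------------------+---------+-------+------
2  | The Hobbit          | Tolkien | 303   | 49600
3  | Animal Farm         | Orwell  | 486   | 48206
5  | The Dispossessed    | Le Guin | 752   | 45275
8  | The Lathe of Heaven | Le Guin | 392   | 36230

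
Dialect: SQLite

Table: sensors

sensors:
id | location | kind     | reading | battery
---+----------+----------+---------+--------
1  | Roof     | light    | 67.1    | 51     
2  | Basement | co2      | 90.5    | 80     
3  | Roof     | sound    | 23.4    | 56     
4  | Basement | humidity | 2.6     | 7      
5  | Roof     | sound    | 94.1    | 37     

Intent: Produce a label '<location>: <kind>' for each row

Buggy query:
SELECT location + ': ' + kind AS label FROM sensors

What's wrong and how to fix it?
Bug: '+' is numeric addition; on text columns SQLite converts them to 0 instead of concatenating

Fix: Replace + with || to concatenate text

Corrected query:
SELECT location || ': ' || kind AS label FROM sensors

Result:
label             
------------------
Roof: light       
Basement: co2     
Roof: sound       
Basement: humidity
Roof: sound       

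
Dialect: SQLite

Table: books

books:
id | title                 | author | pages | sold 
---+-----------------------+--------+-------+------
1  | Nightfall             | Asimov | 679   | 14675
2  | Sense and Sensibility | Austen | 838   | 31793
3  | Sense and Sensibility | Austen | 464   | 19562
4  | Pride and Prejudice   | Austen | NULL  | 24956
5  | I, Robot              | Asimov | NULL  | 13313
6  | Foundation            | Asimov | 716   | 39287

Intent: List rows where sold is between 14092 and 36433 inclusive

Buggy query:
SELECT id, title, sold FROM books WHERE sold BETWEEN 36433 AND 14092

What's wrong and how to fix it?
Bug: BETWEEN expects the lower bound first; with 36433 AND 14092 the range is empty

Fix: Write BETWEEN 14092 AND 36433

Corrected query:
SELECT id, title, sold FROM books WHERE sold BETWEEN 14092 AND 36433

Result:
id | title                 | sold 
---+-----------------------+------
1  | Nightfall             | 14675
2  | Sense and Sensibility | 31793
3  | Sense and Sensibility | 19562
4  | Pride and Prejudice   | 24956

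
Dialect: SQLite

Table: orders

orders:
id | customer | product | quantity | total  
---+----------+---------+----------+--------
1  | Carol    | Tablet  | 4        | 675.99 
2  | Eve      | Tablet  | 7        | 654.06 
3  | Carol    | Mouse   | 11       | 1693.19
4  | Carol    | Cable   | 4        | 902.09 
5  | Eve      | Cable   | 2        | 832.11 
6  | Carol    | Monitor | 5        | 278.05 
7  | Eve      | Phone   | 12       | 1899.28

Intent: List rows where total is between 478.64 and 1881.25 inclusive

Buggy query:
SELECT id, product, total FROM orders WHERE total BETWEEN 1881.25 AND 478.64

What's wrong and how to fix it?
Bug: The bounds are reversed; BETWEEN a AND b requires a <= b to match anything

Fix: Swap the bounds so the smaller value comes first

Corrected query:
SELECT id, product, total FROM orders WHERE total BETWEEN 478.64 AND 1881.25

Result:
id | product | total  
---+---------+--------
1  | Tablet  | 675.99 
2  | Tablet  | 654.06 
3  | Mouse   | 1693.19
4  | Cable   | 902.09 
5  | Cable   | 832.11 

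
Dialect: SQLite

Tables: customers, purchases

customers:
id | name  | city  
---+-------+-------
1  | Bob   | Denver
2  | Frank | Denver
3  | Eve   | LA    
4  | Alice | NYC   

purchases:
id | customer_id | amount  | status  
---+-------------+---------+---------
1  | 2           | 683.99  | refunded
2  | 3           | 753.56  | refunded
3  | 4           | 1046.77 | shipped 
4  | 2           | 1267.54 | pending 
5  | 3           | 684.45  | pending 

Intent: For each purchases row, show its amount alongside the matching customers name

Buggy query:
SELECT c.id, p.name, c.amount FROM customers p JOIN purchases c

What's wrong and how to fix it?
Bug: JOIN with no ON clause produces a cartesian product; every purchases row pairs with every customers row

Fix: Add ON c.customer_id = p.id to the JOIN

Corrected query:
SELECT c.id, p.name, c.amount FROM customers p JOIN purchases c ON c.customer_id = p.id

Result:
id | name  | amount 
---+-------+--------
1  | Frank | 683.99 
2  | Eve   | 753.56 
3  | Alice | 1046.77
4  | Frank | 1267.54
5  | Eve   | 684.45 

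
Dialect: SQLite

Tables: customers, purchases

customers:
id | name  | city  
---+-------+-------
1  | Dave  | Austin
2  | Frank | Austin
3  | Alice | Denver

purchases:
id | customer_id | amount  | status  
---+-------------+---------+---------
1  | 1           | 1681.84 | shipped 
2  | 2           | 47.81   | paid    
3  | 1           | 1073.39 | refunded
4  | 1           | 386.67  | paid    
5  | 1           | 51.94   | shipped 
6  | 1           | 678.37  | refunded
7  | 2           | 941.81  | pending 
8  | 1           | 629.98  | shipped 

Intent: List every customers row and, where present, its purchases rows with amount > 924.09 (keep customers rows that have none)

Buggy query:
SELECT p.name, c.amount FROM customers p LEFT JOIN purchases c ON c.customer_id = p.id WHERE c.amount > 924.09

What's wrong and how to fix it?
Bug: Filtering c.amount in WHERE discards the NULL rows produced by LEFT JOIN, turning it into an inner join

Fix: Move the right-table condition into the ON clause so unmatched parents are kept

Corrected query:
SELECT p.name, c.amount FROM customers p LEFT JOIN purchases c ON c.customer_id = p.id AND c.amount > 924.09

Result:
name  | amount 
------+--------
Dave  | 1073.39
Dave  | 1681.84
Frank | 941.81 
Alice | NULL   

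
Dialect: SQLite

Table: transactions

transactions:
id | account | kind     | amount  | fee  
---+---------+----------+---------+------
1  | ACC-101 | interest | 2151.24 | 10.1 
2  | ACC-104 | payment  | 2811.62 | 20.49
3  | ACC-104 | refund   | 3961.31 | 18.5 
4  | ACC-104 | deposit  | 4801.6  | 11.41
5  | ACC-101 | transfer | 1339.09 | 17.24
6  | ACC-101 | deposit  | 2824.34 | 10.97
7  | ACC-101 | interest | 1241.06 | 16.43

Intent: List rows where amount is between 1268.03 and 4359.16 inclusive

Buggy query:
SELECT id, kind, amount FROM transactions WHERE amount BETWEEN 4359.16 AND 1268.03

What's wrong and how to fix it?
Bug: The bounds are reversed; BETWEEN a AND b requires a <= b to match anything

Fix: Swap the bounds so the smaller value comes first

Corrected query:
SELECT id, kind, amount FROM transactions WHERE amount BETWEEN 1268.03 AND 4359.16

Result:
id | kind     | amount 
---+----------+--------
1  | interest | 2151.24
2  | payment  | 2811.62
3  | refund   | 3961.31
5  | transfer | 1339.09
6  | deposit  | 2824.34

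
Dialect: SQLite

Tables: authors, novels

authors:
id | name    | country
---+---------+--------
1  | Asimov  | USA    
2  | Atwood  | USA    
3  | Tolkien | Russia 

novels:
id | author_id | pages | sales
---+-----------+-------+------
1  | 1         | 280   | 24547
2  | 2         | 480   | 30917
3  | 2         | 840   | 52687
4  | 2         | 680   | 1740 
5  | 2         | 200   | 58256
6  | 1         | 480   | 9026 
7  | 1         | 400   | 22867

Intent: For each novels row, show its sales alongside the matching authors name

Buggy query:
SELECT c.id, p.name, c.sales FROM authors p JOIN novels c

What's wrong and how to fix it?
Bug: JOIN with no ON clause produces a cartesian product; every novels row pairs with every authors row

Fix: Add ON c.author_id = p.id to the JOIN

Corrected query:
SELECT c.id, p.name, c.sales FROM authors p JOIN novels c ON c.author_id = p.id

Result:
id | name   | sales
---+--------+------
1  | Asimov | 24547
2  | Atwood | 30917
3  | Atwood | 52687
4  | Atwood | 1740 
5  | Atwood | 58256
6  | Asimov | 9026 
7  | Asimov | 22867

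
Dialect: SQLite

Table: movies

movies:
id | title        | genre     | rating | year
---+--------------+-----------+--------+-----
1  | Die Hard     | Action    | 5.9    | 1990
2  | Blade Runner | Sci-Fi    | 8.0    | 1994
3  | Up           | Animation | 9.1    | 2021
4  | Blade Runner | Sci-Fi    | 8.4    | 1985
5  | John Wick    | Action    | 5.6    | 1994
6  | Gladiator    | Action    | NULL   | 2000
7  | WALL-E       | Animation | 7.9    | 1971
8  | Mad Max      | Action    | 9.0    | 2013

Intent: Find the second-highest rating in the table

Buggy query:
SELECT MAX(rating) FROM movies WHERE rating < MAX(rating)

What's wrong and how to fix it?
Bug: MAX(rating) on the right of the comparison is an aggregate-in-WHERE error

Fix: Compute the overall MAX in a subquery, then take MAX of rows below it

Corrected query:
SELECT MAX(rating) FROM movies WHERE rating < (SELECT MAX(rating) FROM movies)

Result:
MAX(rating)
-----------
9          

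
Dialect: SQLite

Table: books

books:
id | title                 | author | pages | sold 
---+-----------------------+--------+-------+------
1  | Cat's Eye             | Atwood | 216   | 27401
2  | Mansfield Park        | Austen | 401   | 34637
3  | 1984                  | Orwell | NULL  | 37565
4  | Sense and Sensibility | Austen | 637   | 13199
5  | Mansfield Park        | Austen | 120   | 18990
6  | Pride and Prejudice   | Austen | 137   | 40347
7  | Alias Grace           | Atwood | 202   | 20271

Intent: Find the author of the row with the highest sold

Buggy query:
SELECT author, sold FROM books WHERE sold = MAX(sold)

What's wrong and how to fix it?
Bug: MAX(sold) is an aggregate and cannot be used directly in WHERE

Fix: Wrap MAX in a scalar subquery so WHERE compares against a single value

Corrected query:
SELECT author, sold FROM books WHERE sold = (SELECT MAX(sold) FROM books)

Result:
author | sold 
-------+------
Austen | 40347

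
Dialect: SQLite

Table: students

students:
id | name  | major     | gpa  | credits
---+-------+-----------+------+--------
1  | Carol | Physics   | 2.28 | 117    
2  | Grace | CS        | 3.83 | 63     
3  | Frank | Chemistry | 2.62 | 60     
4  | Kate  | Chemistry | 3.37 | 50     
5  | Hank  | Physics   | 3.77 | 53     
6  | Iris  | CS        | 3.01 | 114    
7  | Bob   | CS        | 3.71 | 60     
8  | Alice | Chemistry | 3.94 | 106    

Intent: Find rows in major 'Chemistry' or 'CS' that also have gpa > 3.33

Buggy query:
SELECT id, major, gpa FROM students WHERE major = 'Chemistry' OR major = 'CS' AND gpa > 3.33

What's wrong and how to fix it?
Bug: AND binds tighter than OR, so this parses as major = 'Chemistry' OR (major = 'CS' AND gpa > 3.33)

Fix: Group the OR with parentheses (or use IN), then AND the threshold

Corrected query:
SELECT id, major, gpa FROM students WHERE (major = 'Chemistry' OR major = 'CS') AND gpa > 3.33

Result:
id | major     | gpa 
---+-----------+-----
2  | CS        | 3.83
4  | Chemistry | 3.37
7  | CS        | 3.71
8  | Chemistry | 3.94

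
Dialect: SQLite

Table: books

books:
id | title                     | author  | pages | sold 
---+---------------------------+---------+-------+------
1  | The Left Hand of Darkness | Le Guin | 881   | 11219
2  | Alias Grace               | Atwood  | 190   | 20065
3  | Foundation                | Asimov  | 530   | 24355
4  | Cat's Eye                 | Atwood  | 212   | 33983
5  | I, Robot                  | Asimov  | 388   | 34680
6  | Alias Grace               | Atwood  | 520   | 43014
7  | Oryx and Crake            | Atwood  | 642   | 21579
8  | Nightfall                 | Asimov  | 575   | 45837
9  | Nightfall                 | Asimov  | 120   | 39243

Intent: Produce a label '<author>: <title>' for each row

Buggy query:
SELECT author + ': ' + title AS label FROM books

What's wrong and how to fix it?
Bug: SQLite uses || for string concatenation; + coerces text to numbers (yielding 0)

Fix: Replace + with || to concatenate text

Corrected query:
SELECT author || ': ' || title AS label FROM books

Result:
label                             
----------------------------------
Le Guin: The Left Hand of Darkness
Atwood: Alias Grace               
Asimov: Foundation                
Atwood: Cat's Eye                 
Asimov: I, Robot                  
Atwood: Alias Grace               
Atwood: Oryx and Crake            
Asimov: Nightfall                 
Asimov: Nightfall                 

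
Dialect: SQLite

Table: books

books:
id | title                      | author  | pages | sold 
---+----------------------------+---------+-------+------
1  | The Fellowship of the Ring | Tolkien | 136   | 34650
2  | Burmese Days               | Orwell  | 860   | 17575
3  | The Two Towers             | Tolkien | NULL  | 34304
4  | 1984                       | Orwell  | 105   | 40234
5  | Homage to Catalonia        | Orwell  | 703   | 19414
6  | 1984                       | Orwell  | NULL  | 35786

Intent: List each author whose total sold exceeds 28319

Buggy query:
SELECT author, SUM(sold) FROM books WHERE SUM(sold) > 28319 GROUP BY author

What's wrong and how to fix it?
Bug: WHERE runs before GROUP BY, so aggregates aren't available there

Fix: Move the aggregate condition to a HAVING clause

Corrected query:
SELECT author, SUM(sold) FROM books GROUP BY author HAVING SUM(sold) > 28319

Result:
author  | SUM(sold)
--------+----------
Orwell  | 113009   
Tolkien | 68954    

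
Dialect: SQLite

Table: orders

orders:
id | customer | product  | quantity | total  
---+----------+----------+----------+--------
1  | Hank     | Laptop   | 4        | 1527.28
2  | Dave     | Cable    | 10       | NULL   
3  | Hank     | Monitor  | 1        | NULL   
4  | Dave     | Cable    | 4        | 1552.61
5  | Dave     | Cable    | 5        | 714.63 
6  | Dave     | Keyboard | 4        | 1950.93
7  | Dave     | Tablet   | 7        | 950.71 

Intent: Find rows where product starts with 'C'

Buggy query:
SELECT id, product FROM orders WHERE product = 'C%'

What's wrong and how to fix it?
Bug: Wildcards only work with LIKE; '=' treats '%' as a literal character

Fix: Use LIKE for wildcard pattern matching

Corrected query:
SELECT id, product FROM orders WHERE product LIKE 'C%'

Result:
id | product
---+--------
2  | Cable  
4  | Cable  
5  | Cable  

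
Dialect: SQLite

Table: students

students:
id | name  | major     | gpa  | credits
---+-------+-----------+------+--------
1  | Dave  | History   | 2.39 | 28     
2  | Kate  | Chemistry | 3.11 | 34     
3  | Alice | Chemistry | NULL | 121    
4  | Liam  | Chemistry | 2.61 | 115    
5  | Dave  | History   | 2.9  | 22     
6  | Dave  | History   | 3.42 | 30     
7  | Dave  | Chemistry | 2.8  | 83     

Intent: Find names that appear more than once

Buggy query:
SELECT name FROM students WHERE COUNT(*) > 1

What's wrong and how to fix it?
Bug: COUNT(*) is an aggregate and cannot be used in WHERE

Fix: Group first, then use HAVING for the count condition

Corrected query:
SELECT name FROM students GROUP BY name HAVING COUNT(*) > 1

Result:
name
----
Dave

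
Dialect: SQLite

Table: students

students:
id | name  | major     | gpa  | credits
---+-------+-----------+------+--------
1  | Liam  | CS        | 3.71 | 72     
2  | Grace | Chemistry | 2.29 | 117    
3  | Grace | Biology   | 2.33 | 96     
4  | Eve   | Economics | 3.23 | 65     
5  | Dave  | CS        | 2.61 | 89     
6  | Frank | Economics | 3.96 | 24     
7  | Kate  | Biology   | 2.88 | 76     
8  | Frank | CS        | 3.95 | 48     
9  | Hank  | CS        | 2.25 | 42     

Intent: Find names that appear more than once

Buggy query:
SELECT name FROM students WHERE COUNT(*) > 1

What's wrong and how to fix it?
Bug: COUNT(*) is an aggregate and cannot be used in WHERE

Fix: Group first, then use HAVING for the count condition

Corrected query:
SELECT name FROM students GROUP BY name HAVING COUNT(*) > 1

Result:
name 
-----
Frank
Grace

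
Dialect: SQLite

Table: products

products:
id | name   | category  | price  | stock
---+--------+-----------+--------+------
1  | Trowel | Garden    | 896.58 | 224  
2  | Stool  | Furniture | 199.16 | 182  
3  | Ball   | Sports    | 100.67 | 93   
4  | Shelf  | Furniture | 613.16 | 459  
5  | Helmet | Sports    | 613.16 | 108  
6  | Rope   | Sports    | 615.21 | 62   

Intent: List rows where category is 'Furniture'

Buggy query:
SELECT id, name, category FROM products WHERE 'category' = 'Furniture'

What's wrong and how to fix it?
Bug: Single quotes denote string literals in SQL; the column name is being compared as a constant string

Fix: Remove the quotes around the column name (or use double quotes for an identifier)

Corrected query:
SELECT id, name, category FROM products WHERE category = 'Furniture'

Result:
id | name  | category 
---+-------+----------
2  | Stool | Furniture
4  | Shelf | Furniture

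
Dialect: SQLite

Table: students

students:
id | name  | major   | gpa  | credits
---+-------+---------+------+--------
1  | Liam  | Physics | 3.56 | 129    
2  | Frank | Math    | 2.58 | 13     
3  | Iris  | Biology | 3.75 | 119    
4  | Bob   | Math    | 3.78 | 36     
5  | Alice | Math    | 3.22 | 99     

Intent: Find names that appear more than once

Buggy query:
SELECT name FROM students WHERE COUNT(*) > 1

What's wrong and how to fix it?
Bug: WHERE can't reference COUNT(*); aggregates are computed after WHERE

Fix: Group first, then use HAVING for the count condition

Corrected query:
SELECT name FROM students GROUP BY name HAVING COUNT(*) > 1

Result:
(no rows)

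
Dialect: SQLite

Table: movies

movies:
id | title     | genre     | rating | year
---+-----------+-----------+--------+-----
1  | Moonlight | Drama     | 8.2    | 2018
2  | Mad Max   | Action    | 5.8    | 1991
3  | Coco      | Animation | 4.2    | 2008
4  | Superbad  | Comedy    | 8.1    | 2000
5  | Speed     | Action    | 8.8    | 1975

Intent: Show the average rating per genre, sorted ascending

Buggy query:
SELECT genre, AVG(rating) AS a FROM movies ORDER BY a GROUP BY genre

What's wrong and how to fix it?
Bug: GROUP BY must precede ORDER BY

Fix: Move ORDER BY to the end, after GROUP BY

Corrected query:
SELECT genre, AVG(rating) AS a FROM movies GROUP BY genre ORDER BY a

Result:
genre     | a  
----------+----
Animation | 4.2
Action    | 7.3
Comedy    | 8.1
Drama     | 8.2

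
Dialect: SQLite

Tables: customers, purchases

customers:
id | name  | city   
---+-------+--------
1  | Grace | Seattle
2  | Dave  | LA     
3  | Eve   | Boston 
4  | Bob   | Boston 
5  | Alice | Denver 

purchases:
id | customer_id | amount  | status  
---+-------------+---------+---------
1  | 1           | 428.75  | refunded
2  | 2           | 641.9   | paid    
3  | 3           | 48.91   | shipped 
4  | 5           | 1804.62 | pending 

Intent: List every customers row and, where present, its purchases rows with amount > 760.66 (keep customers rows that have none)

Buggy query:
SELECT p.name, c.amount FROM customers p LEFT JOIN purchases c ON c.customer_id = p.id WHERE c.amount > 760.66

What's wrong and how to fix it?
Bug: A WHERE condition on the right-hand table after LEFT JOIN drops unmatched parents

Fix: Put 'c.amount > 760.66' in the JOIN's ON clause instead of WHERE

Corrected query:
SELECT p.name, c.amount FROM customers p LEFT JOIN purchases c ON c.customer_id = p.id AND c.amount > 760.66

Result:
name  | amount 
------+--------
Grace | NULL   
Dave  | NULL   
Eve   | NULL   
Bob   | NULL   
Alice | 1804.62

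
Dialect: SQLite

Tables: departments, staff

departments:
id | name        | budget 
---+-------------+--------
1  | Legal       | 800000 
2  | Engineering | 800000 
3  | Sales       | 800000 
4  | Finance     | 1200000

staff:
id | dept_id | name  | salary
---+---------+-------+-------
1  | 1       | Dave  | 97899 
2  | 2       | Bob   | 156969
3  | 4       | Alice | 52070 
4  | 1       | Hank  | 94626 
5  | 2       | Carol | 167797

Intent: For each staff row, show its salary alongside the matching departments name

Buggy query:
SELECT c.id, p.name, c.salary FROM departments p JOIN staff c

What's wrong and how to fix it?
Bug: Missing join condition: each staff row is matched to all departments rows instead of just its own

Fix: Specify the join condition linking the foreign key to the parent id

Corrected query:
SELECT c.id, p.name, c.salary FROM departments p JOIN staff c ON c.dept_id = p.id

Result:
id | name        | salary
---+-------------+-------
1  | Legal       | 97899 
2  | Engineering | 156969
3  | Finance     | 52070 
4  | Legal       | 94626 
5  | Engineering | 167797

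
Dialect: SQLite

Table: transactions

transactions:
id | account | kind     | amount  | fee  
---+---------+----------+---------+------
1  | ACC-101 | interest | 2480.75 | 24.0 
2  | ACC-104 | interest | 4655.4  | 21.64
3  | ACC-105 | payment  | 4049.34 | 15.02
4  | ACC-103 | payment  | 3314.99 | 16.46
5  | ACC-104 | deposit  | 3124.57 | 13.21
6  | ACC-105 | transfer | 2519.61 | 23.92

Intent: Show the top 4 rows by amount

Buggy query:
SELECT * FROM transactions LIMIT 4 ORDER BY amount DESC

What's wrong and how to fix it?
Bug: ORDER BY cannot follow LIMIT; LIMIT is the final clause

Fix: Swap the clauses: ORDER BY first, then LIMIT

Corrected query:
SELECT * FROM transactions ORDER BY amount DESC LIMIT 4

Result:
id | account | kind     | amount  | fee  
---+---------+----------+---------+------
2  | ACC-104 | interest | 4655.4  | 21.64
3  | ACC-105 | payment  | 4049.34 | 15.02
4  | ACC-103 | payment  | 3314.99 | 16.46
5  | ACC-104 | deposit  | 3124.57 | 13.21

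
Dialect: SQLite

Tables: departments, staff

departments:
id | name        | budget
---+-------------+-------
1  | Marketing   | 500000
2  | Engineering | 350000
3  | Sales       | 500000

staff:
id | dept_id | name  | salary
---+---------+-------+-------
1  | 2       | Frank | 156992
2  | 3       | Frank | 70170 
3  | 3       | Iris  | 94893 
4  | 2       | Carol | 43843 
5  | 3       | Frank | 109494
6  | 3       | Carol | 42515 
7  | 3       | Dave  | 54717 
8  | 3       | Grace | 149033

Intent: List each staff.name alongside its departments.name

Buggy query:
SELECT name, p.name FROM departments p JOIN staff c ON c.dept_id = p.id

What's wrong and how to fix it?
Bug: Both tables have a 'name' column; the unqualified reference is ambiguous

Fix: Qualify the column with its table alias (c.name)

Corrected query:
SELECT c.name, p.name FROM departments p JOIN staff c ON c.dept_id = p.id

Result:
name  | name       
------+------------
Frank | Engineering
Frank | Sales      
Iris  | Sales      
Carol | Engineering
Frank | Sales      
Carol | Sales      
Dave  | Sales      
Grace | Sales      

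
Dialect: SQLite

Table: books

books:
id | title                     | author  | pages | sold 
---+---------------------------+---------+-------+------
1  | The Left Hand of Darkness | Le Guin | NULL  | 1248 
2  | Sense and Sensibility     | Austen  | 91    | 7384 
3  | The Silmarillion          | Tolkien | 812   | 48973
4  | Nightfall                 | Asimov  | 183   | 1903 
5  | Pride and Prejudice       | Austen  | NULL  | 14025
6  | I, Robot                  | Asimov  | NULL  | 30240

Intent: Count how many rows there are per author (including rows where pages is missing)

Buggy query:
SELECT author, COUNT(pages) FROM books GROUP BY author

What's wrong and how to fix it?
Bug: COUNT(pages) skips NULLs, so groups with missing pages are undercounted

Fix: Use COUNT(*) to count all rows regardless of NULL

Corrected query:
SELECT author, COUNT(*) FROM books GROUP BY author

Result:
author  | COUNT(*)
--------+---------
Asimov  | 2       
Austen  | 2       
Le Guin | 1       
Tolkien | 1       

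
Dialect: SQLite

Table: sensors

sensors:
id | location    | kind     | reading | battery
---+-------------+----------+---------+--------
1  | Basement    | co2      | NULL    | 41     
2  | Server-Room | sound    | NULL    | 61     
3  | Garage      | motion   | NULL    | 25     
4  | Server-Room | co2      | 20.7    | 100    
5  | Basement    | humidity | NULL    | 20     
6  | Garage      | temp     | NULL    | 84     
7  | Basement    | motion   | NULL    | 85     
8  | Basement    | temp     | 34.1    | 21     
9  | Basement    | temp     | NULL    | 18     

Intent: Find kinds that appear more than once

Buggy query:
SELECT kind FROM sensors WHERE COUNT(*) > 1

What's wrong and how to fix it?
Bug: COUNT(*) is an aggregate and cannot be used in WHERE

Fix: GROUP BY kind, then filter groups with HAVING COUNT(*) > 1

Corrected query:
SELECT kind FROM sensors GROUP BY kind HAVING COUNT(*) > 1

Result:
kind  
------
co2   
motion
temp  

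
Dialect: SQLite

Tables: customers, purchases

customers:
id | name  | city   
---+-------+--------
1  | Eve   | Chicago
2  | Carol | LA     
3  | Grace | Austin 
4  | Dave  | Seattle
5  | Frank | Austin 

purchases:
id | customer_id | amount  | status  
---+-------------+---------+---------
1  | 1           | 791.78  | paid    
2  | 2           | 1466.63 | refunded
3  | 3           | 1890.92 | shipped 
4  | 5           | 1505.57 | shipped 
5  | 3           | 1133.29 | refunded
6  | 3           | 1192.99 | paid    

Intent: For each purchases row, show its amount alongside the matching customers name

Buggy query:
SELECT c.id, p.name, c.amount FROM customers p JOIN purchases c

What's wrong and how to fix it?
Bug: Missing join condition: each purchases row is matched to all customers rows instead of just its own

Fix: Specify the join condition linking the foreign key to the parent id

Corrected query:
SELECT c.id, p.name, c.amount FROM customers p JOIN purchases c ON c.customer_id = p.id

Result:
id | name  | amount 
---+-------+--------
1  | Eve   | 791.78 
2  | Carol | 1466.63
3  | Grace | 1890.92
4  | Frank | 1505.57
5  | Grace | 1133.29
6  | Grace | 1192.99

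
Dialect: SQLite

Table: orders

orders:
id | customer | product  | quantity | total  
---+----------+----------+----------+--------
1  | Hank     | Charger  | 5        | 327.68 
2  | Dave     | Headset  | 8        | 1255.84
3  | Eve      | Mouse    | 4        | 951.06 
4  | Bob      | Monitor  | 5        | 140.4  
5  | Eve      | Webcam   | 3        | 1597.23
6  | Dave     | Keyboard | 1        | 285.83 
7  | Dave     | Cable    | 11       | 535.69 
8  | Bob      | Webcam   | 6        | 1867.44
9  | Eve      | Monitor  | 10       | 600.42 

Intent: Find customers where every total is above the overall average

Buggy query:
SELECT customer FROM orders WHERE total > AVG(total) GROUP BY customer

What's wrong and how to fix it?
Bug: AVG() is an aggregate; it can't sit directly in WHERE

Fix: Use a subquery for AVG and a HAVING MIN(...) filter so the condition holds for every row in the group

Corrected query:
SELECT customer FROM orders GROUP BY customer HAVING MIN(total) > (SELECT AVG(total) FROM orders)

Result:
(no rows)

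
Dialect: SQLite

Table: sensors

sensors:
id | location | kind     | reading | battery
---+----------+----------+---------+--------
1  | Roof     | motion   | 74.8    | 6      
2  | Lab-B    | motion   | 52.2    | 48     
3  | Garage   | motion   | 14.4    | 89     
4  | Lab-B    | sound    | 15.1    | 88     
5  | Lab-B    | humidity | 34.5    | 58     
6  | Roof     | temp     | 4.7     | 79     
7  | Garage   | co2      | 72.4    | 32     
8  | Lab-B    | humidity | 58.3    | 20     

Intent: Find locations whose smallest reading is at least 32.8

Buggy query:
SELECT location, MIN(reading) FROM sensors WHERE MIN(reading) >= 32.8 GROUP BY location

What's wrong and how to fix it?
Bug: Aggregates like MIN are computed per group after WHERE runs

Fix: Use HAVING for the per-group MIN condition

Corrected query:
SELECT location, MIN(reading) FROM sensors GROUP BY location HAVING MIN(reading) >= 32.8

Result:
(no rows)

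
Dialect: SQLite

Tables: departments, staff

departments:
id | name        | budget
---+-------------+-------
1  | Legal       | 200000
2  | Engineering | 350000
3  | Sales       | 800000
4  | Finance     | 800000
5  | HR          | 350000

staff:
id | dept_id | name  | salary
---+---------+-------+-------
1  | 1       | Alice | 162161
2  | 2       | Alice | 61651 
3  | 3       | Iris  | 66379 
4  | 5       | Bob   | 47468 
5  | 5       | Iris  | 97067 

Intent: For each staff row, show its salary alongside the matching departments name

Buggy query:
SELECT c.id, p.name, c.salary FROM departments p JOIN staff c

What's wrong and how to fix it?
Bug: JOIN with no ON clause produces a cartesian product; every staff row pairs with every departments row

Fix: Add ON c.dept_id = p.id to the JOIN

Corrected query:
SELECT c.id, p.name, c.salary FROM departments p JOIN staff c ON c.dept_id = p.id

Result:
id | name        | salary
---+-------------+-------
1  | Legal       | 162161
2  | Engineering | 61651 
3  | Sales       | 66379 
4  | HR          | 47468 
5  | HR          | 97067 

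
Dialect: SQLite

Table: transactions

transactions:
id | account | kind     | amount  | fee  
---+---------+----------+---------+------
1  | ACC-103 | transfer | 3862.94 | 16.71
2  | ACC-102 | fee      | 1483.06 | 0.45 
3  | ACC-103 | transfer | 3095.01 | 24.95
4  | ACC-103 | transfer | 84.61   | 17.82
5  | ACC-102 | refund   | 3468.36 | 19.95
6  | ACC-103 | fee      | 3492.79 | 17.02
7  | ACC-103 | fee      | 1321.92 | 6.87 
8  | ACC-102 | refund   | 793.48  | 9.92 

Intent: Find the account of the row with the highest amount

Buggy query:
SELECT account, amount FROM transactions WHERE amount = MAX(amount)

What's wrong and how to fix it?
Bug: WHERE is evaluated per row; an aggregate over the whole table isn't defined there

Fix: Wrap MAX in a scalar subquery so WHERE compares against a single value

Corrected query:
SELECT account, amount FROM transactions WHERE amount = (SELECT MAX(amount) FROM transactions)

Result:
account | amount 
--------+--------
ACC-103 | 3862.94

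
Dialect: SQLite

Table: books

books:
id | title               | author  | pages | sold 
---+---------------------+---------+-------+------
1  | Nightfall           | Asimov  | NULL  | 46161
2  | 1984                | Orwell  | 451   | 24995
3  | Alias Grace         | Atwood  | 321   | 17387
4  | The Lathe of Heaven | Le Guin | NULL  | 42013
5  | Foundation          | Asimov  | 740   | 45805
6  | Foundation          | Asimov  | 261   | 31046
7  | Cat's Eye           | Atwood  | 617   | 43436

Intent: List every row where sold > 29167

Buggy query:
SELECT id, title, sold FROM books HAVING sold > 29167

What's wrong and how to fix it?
Bug: This is a non-aggregate query (no GROUP BY, no aggregates), so in SQLite the HAVING clause is invalid here; a row-level condition belongs in WHERE

Fix: Use WHERE for row-level filtering

Corrected query:
SELECT id, title, sold FROM books WHERE sold > 29167

Result:
id | title               | sold 
---+---------------------+------
1  | Nightfall           | 46161
4  | The Lathe of Heaven | 42013
5  | Foundation          | 45805
6  | Foundation          | 31046
7  | Cat's Eye           | 43436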